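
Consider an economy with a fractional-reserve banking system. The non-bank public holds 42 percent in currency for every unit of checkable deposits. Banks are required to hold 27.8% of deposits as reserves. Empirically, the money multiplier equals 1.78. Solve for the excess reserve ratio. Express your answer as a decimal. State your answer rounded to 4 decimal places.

0.0998

Using m = 1.78. Since m = (1 + c)/(c + rr + e), the denominator satisfies c + rr + e = (1 + c)/m = (1 + 0.42) / 1.78 ≈ 0.797753.
With c = 0.42 and rr = 0.278, the excess reserve ratio is 0.797753 − 0.42 − 0.278 = 0.099753.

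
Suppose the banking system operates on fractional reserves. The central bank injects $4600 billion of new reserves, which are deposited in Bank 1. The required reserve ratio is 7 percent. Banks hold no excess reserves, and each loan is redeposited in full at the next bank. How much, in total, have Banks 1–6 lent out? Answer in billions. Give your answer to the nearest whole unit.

$21574 billion

Bank i lends (1 − rr)^i of the original deposit: Bank 1 lends 4600·0.9300 = 4278.0000, Bank 2 lends 4600·0.9300² = 3978.5400, and so on.
Summing a geometric series: total = 4600·[0.9300·(1 − 0.9300^6) / (1 − 0.9300)] ≈ 21573.9428 billion.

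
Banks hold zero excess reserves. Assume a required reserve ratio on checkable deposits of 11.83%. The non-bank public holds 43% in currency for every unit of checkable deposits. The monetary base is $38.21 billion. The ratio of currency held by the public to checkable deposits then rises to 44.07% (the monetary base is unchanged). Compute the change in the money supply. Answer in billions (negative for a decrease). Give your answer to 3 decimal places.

Initially m₁ = (1 + 0.43) / (0.1183 + 0.43) ≈ 2.608061, so M₁ = 2.608061 × 38.21 ≈ 99.654 billion.
After the change m₂ = (1 + 0.4407) / (0.1183 + 0.4407) ≈ 2.577281, so M₂ = 2.577281 × 38.21 ≈ 98.4779 billion.
ΔM = M₂ − M₁ = 98.4779 − 99.654 = -1.1761 billion.

-1.176 billion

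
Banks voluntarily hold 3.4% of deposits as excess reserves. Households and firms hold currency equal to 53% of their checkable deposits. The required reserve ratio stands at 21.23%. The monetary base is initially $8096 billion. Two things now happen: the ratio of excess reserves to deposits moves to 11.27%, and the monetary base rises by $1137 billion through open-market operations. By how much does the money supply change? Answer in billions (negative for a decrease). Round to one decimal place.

$565.9 billion

Before: m₁ = (1 + 0.53) / (0.2123 + 0.034 + 0.53) ≈ 1.970888, MB₁ = 8096, so M₁ = 1.970888 × 8096 ≈ 15956.3092 billion.
After: m₂ = (1 + 0.53) / (0.2123 + 0.1127 + 0.53) ≈ 1.789474, MB₂ = 8096 + 1137 = 9233, so M₂ = 1.789474 × 9233 ≈ 16522.2134 billion.
ΔM = M₂ − M₁ = 16522.2134 − 15956.3092 = 565.9042 billion.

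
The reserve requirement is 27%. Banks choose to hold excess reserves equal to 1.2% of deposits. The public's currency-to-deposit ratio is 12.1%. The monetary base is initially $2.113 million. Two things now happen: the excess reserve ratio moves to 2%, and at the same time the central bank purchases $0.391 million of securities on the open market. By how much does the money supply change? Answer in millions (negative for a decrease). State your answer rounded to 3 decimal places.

$0.952 million

Before: m₁ = (1 + 0.121) / (0.27 + 0.012 + 0.121) ≈ 2.78164, MB₁ = 2.113, so M₁ = 2.78164 × 2.113 ≈ 5.8776 million.
After: m₂ = (1 + 0.121) / (0.27 + 0.02 + 0.121) ≈ 2.72749, MB₂ = 2.113 + 0.391 = 2.504, so M₂ = 2.72749 × 2.504 ≈ 6.8296 million.
ΔM = M₂ − M₁ = 6.8296 − 5.8776 = 0.952 million.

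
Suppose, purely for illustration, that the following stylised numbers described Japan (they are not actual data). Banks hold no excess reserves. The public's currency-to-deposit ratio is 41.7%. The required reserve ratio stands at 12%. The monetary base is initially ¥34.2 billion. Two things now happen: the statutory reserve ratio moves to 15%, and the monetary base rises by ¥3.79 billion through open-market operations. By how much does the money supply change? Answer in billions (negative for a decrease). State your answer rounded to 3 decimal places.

Before: m₁ = (1 + 0.417) / (0.12 + 0.417) ≈ 2.638734, MB₁ = 34.2, so M₁ = 2.638734 × 34.2 ≈ 90.2447 billion.
After: m₂ = (1 + 0.417) / (0.15 + 0.417) ≈ 2.499118, MB₂ = 34.2 + 3.79 = 37.99, so M₂ = 2.499118 × 37.99 ≈ 94.9415 billion.
ΔM = M₂ − M₁ = 94.9415 − 90.2447 = 4.6968 billion.

¥4.697 billion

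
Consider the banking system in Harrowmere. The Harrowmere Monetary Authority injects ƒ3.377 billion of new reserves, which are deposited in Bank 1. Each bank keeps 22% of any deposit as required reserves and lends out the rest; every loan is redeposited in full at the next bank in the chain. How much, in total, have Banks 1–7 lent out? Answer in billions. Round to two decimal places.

ƒ9.87 billion

Bank i lends (1 − rr)^i of the original deposit: Bank 1 lends 3.377·0.7800 ≈ 2.6341, Bank 2 lends 3.377·0.7800² ≈ 2.0546, and so on.
Summing a geometric series: total = 3.377·[0.7800·(1 − 0.7800^7) / (1 − 0.7800)] ≈ 9.8699 billion.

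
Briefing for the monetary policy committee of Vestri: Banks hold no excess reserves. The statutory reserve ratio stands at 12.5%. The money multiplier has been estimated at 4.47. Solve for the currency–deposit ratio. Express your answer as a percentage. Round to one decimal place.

Using m = 4.47. From m = (1 + c)/(c + rr + e), rearranging gives 1 + c = m·(c + rr + e), so c·(1 − m) = m·(rr + e) − 1.
Hence c = [m·(rr + e) − 1]/(1 − m) = [4.47 × (0.125 + 0) − 1] / (1 − 4.47) ≈ 0.127161.

12.7%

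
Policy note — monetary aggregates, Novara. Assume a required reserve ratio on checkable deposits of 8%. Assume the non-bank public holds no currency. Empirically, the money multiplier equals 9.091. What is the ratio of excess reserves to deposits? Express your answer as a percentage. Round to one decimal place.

3.0%

Using m = 9.091. Since m = (1 + c)/(c + rr + e), the denominator satisfies c + rr + e = (1 + c)/m = (1 + 0) / 9.091 ≈ 0.109999.
With c = 0 and rr = 0.08, the ratio of excess reserves to deposits is 0.109999 − 0 − 0.08 = 0.029999.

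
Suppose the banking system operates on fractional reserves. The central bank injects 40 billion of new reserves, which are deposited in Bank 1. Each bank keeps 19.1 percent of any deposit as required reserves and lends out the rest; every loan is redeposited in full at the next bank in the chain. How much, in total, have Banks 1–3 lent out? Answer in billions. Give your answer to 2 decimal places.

79.72 billion

Bank i lends (1 − rr)^i of the original deposit: Bank 1 lends 40·0.8090 = 32.3600, Bank 2 lends 40·0.8090² ≈ 26.1792, and so on.
Summing a geometric series: total = 40·[0.8090·(1 − 0.8090^3) / (1 − 0.8090)] ≈ 79.7182 billion.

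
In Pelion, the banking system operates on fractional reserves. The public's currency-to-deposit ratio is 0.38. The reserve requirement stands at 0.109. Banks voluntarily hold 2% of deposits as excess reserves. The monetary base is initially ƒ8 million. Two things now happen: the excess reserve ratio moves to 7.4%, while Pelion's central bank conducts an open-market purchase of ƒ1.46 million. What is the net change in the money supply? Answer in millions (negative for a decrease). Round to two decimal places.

Before: m₁ = (1 + 0.38) / (0.109 + 0.02 + 0.38) ≈ 2.7112, MB₁ = 8, so M₁ = 2.7112 × 8 = 21.6896 million.
After: m₂ = (1 + 0.38) / (0.109 + 0.074 + 0.38) ≈ 2.4512, MB₂ = 8 + 1.46 = 9.46, so M₂ = 2.4512 × 9.46 ≈ 23.1884 million.
ΔM = M₂ − M₁ = 23.1884 − 21.6896 = 1.4988 million.

ƒ1.50 million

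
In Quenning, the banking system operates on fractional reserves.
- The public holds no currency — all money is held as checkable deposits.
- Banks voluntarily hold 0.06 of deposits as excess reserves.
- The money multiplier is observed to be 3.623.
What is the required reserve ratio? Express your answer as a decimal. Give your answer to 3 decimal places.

0.216

Using m = 3.623. Since m = (1 + c)/(c + rr + e), the denominator satisfies c + rr + e = (1 + c)/m = (1 + 0) / 3.623 ≈ 0.276014.
With c = 0 and e = 0.06, the required reserve ratio is 0.276014 − 0 − 0.06 = 0.216014.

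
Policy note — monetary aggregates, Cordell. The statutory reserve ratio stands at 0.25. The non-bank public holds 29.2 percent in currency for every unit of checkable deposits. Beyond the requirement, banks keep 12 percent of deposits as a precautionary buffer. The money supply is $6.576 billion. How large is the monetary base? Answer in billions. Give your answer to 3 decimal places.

$3.369 billion

The money multiplier is m = (1 + c) / (rr + e + c) = (1 + 0.292) / (0.25 + 0.12 + 0.292) ≈ 1.95166.
MB = M / m = 6.576 / 1.95166 ≈ 3.3694 billion.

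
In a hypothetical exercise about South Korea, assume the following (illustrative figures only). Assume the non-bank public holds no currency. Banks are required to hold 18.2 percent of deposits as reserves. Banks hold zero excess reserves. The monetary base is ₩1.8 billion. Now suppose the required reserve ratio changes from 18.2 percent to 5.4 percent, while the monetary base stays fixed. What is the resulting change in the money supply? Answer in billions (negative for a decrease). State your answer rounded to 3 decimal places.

₩23.443 billion

Initially m₁ = 1 / (0.182) ≈ 5.49451, so M₁ = 5.49451 × 1.8 ≈ 9.8901 billion.
After the change m₂ = 1 / (0.054) ≈ 18.51852, so M₂ = 18.51852 × 1.8 ≈ 33.3333 billion.
ΔM = M₂ − M₁ = 33.3333 − 9.8901 = 23.4432 billion.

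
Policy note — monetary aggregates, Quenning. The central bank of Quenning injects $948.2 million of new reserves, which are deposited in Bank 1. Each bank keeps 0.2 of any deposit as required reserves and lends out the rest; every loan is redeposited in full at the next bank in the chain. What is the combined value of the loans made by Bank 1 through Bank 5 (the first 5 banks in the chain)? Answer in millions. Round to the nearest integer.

Bank i lends (1 − rr)^i of the original deposit: Bank 1 lends 948.2·0.8000 = 758.5600, Bank 2 lends 948.2·0.8000² = 606.8480, and so on.
Summing a geometric series: total = 948.2·[0.8000·(1 − 0.8000^5) / (1 − 0.8000)] ≈ 2549.9753 million.

$2550 million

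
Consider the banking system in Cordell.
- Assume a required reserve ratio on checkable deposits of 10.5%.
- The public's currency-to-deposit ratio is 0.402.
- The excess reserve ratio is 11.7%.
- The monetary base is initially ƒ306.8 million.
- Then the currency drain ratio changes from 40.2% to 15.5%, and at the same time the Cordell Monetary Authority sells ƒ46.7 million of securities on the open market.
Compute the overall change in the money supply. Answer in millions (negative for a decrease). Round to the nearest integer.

Before: m₁ = (1 + 0.402) / (0.105 + 0.117 + 0.402) ≈ 2.2468, MB₁ = 306.8, so M₁ = 2.2468 × 306.8 ≈ 689.3182 million.
After: m₂ = (1 + 0.155) / (0.105 + 0.117 + 0.155) ≈ 3.0637, MB₂ = 306.8 − 46.7 = 260.1, so M₂ = 3.0637 × 260.1 ≈ 796.8684 million.
ΔM = M₂ − M₁ = 796.8684 − 689.3182 = 107.5502 million.

ƒ108 million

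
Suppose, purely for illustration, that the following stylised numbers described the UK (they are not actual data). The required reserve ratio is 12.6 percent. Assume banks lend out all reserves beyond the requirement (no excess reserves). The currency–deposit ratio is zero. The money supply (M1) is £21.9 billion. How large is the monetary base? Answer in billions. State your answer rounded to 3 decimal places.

£2.759 billion

With no currency drain and no excess reserves, the money multiplier is m = 1/rr = 1/0.126 ≈ 7.936508.
The monetary base is MB = M / m = 21.9 / 7.936508 ≈ 2.7594 billion.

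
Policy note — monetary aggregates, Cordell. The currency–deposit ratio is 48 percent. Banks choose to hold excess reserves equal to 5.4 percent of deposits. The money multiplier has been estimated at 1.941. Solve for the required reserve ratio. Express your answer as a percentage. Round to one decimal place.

22.8%

Using m = 1.941. Since m = (1 + c)/(c + rr + e), the denominator satisfies c + rr + e = (1 + c)/m = (1 + 0.48) / 1.941 ≈ 0.762494.
With c = 0.48 and e = 0.054, the required reserve ratio is 0.762494 − 0.48 − 0.054 = 0.228494.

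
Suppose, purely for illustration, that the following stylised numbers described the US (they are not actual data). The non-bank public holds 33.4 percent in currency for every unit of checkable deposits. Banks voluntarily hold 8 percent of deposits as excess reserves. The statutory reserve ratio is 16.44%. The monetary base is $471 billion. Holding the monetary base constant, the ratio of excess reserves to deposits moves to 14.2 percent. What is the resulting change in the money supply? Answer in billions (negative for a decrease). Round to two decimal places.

-105.17 billion

Initially m₁ = (1 + 0.334) / (0.1644 + 0.08 + 0.334) ≈ 2.306362, so M₁ = 2.306362 × 471 ≈ 1086.2965 billion.
After the change m₂ = (1 + 0.334) / (0.1644 + 0.142 + 0.334) ≈ 2.083073, so M₂ = 2.083073 × 471 ≈ 981.1274 billion.
ΔM = M₂ − M₁ = 981.1274 − 1086.2965 = -105.1691 billion.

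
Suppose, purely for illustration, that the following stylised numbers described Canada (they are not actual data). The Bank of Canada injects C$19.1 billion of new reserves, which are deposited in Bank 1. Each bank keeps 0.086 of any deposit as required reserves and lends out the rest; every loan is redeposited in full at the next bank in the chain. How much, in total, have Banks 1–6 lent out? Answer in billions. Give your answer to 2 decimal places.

C$84.65 billion

Bank i lends (1 − rr)^i of the original deposit: Bank 1 lends 19.1·0.9140 = 17.4574, Bank 2 lends 19.1·0.9140² ≈ 15.9561, and so on.
Summing a geometric series: total = 19.1·[0.9140·(1 − 0.9140^6) / (1 − 0.9140)] ≈ 84.6457 billion.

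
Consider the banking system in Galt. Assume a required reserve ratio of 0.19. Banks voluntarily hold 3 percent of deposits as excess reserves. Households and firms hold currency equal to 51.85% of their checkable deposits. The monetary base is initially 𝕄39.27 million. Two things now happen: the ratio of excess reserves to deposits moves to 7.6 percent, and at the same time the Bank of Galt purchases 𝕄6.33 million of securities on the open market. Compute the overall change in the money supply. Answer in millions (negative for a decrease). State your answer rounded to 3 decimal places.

𝕄7.518 million

Before: m₁ = (1 + 0.5185) / (0.19 + 0.03 + 0.5185) ≈ 2.056195, MB₁ = 39.27, so M₁ = 2.056195 × 39.27 ≈ 80.7468 million.
After: m₂ = (1 + 0.5185) / (0.19 + 0.076 + 0.5185) ≈ 1.935628, MB₂ = 39.27 + 6.33 = 45.6, so M₂ = 1.935628 × 45.6 ≈ 88.2646 million.
ΔM = M₂ − M₁ = 88.2646 − 80.7468 = 7.5178 million.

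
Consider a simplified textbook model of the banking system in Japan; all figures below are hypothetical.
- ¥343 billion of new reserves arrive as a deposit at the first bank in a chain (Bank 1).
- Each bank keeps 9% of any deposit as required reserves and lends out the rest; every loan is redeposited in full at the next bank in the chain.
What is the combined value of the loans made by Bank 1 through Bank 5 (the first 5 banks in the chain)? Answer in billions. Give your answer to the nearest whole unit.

Bank i lends (1 − rr)^i of the original deposit: Bank 1 lends 343·0.9100 = 312.1300, Bank 2 lends 343·0.9100² = 284.0383, and so on.
Summing a geometric series: total = 343·[0.9100·(1 − 0.9100^5) / (1 − 0.9100)] ≈ 1303.8983 billion.

¥1304 billion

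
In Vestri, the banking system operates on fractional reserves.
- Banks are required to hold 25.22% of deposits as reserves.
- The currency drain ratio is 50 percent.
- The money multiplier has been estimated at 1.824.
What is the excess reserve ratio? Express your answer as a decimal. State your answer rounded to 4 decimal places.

0.0702

Using m = 1.824. Since m = (1 + c)/(c + rr + e), the denominator satisfies c + rr + e = (1 + c)/m = (1 + 0.5) / 1.824 ≈ 0.822368.
With c = 0.5 and rr = 0.2522, the excess reserve ratio is 0.822368 − 0.5 − 0.2522 = 0.070168.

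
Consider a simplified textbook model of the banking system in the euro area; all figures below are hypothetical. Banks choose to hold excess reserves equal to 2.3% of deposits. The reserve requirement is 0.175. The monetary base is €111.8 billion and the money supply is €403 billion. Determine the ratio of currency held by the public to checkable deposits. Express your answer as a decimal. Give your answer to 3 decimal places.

0.110

Using m = M/MB = 403/111.8 ≈ 3.604651. From m = (1 + c)/(c + rr + e), rearranging gives 1 + c = m·(c + rr + e), so c·(1 − m) = m·(rr + e) − 1.
Hence c = [m·(rr + e) − 1]/(1 − m) = [3.604651 × (0.175 + 0.023) − 1] / (1 − 3.604651) ≈ 0.109911.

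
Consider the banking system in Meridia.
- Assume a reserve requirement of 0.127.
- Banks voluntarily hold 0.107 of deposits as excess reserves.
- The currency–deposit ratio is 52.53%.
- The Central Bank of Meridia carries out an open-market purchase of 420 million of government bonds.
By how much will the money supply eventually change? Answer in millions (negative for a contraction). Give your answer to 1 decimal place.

The money multiplier is m = (1 + c) / (rr + e + c) = (1 + 0.5253) / (0.127 + 0.107 + 0.5253) ≈ 2.00882.
The purchase adds 420 million of base, so ΔM = m × ΔMB = 2.00882 × (+420) = 843.7044 million.

843.7 million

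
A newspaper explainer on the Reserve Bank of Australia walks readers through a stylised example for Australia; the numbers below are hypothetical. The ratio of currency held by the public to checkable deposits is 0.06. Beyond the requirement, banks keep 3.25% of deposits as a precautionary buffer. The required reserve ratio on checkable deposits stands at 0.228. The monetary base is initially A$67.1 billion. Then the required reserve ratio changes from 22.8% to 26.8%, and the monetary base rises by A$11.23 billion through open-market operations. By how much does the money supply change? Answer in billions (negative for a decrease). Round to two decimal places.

A$8.40 billion

Before: m₁ = (1 + 0.06) / (0.228 + 0.0325 + 0.06) ≈ 3.30733, MB₁ = 67.1, so M₁ = 3.30733 × 67.1 ≈ 221.9218 billion.
After: m₂ = (1 + 0.06) / (0.268 + 0.0325 + 0.06) ≈ 2.94036, MB₂ = 67.1 + 11.23 = 78.33, so M₂ = 2.94036 × 78.33 ≈ 230.3184 billion.
ΔM = M₂ − M₁ = 230.3184 − 221.9218 = 8.3966 billion.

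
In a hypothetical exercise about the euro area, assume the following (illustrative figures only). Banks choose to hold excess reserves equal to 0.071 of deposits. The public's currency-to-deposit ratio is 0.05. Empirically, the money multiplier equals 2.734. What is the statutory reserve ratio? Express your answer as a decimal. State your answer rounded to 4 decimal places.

0.2631

Using m = 2.734. Since m = (1 + c)/(c + rr + e), the denominator satisfies c + rr + e = (1 + c)/m = (1 + 0.05) / 2.734 ≈ 0.384053.
With c = 0.05 and e = 0.071, the statutory reserve ratio is 0.384053 − 0.05 − 0.071 = 0.263053.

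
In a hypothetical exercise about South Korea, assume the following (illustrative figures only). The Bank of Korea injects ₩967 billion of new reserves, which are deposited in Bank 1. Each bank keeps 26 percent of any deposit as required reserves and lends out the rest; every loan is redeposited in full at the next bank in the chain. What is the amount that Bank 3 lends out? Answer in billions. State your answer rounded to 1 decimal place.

₩391.9 billion

Each bank lends a fraction (1 − rr) = 0.7400 of the deposit it receives, so Bank 3 receives 967·0.7400^2 and lends 967·0.7400^3 ≈ 391.8516 billion.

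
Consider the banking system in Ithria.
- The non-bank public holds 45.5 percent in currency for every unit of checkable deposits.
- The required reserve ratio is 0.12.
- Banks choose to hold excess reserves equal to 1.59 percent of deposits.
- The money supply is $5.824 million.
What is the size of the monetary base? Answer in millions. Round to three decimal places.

The money multiplier is m = (1 + c) / (rr + e + c) = (1 + 0.455) / (0.12 + 0.0159 + 0.455) ≈ 2.46235.
MB = M / m = 5.824 / 2.46235 ≈ 2.3652 million.

$2.365 million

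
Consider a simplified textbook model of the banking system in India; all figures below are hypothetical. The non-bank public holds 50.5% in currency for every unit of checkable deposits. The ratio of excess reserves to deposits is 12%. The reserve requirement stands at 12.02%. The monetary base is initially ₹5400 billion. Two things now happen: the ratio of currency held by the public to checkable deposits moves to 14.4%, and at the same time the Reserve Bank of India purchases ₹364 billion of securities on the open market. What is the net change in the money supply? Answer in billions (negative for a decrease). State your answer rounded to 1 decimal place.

₹6257.2 billion

Before: m₁ = (1 + 0.505) / (0.1202 + 0.12 + 0.505) ≈ 2.019592, MB₁ = 5400, so M₁ = 2.019592 × 5400 = 10905.7968 billion.
After: m₂ = (1 + 0.144) / (0.1202 + 0.12 + 0.144) ≈ 2.977616, MB₂ = 5400 + 364 = 5764, so M₂ = 2.977616 × 5764 ≈ 17162.9786 billion.
ΔM = M₂ − M₁ = 17162.9786 − 10905.7968 = 6257.1818 billion.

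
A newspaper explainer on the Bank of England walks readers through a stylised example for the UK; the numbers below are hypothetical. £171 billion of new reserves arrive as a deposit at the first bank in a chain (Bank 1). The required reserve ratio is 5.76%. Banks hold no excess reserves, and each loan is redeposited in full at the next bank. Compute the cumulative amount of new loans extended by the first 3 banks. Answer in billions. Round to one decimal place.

Bank i lends (1 − rr)^i of the original deposit: Bank 1 lends 171·0.9424 = 161.1504, Bank 2 lends 171·0.9424² ≈ 151.8681, and so on.
Summing a geometric series: total = 171·[0.9424·(1 − 0.9424^3) / (1 − 0.9424)] ≈ 456.1391 billion.

£456.1 billion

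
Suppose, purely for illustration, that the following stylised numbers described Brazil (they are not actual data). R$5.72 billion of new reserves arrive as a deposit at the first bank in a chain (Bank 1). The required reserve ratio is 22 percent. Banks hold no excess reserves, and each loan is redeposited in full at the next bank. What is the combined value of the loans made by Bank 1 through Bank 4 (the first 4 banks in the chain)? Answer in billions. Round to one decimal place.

Bank i lends (1 − rr)^i of the original deposit: Bank 1 lends 5.72·0.7800 = 4.4616, Bank 2 lends 5.72·0.7800² ≈ 3.4800, and so on.
Summing a geometric series: total = 5.72·[0.7800·(1 − 0.7800^4) / (1 − 0.7800)] ≈ 12.7733 billion.

R$12.8 billion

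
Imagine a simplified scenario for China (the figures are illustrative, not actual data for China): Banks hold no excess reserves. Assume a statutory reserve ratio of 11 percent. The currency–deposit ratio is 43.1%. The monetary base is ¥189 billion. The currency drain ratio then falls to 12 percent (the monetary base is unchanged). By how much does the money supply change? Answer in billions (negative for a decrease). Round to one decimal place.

Initially m₁ = (1 + 0.431) / (0.11 + 0.431) ≈ 2.64510, so M₁ = 2.64510 × 189 = 499.9239 billion.
After the change m₂ = (1 + 0.12) / (0.11 + 0.12) ≈ 4.86957, so M₂ = 4.86957 × 189 ≈ 920.3487 billion.
ΔM = M₂ − M₁ = 920.3487 − 499.9239 = 420.4248 billion.

¥420.4 billion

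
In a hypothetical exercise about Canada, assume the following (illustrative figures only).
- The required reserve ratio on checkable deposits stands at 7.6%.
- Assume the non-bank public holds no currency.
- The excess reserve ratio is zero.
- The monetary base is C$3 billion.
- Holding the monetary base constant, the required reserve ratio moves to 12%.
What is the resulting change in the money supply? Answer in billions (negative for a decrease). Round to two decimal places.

Initially m₁ = 1 / (0.076) ≈ 13.1579, so M₁ = 13.1579 × 3 = 39.4737 billion.
After the change m₂ = 1 / (0.12) ≈ 8.3333, so M₂ = 8.3333 × 3 = 24.9999 billion.
ΔM = M₂ − M₁ = 24.9999 − 39.4737 = -14.4738 billion.

-14.47 billion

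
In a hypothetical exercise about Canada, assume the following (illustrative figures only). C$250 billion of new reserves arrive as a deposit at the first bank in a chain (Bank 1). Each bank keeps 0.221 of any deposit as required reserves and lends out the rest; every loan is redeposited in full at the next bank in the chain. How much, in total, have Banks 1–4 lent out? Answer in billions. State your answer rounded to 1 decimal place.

Bank i lends (1 − rr)^i of the original deposit: Bank 1 lends 250·0.7790 = 194.7500, Bank 2 lends 250·0.7790² ≈ 151.7103, and so on.
Summing a geometric series: total = 250·[0.7790·(1 − 0.7790^4) / (1 − 0.7790)] ≈ 556.7065 billion.

C$556.7 billion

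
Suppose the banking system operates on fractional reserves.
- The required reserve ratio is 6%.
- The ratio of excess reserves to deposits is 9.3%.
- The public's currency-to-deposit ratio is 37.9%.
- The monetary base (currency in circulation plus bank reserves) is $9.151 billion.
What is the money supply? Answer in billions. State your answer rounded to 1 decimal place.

$23.7 billion

The money multiplier is m = (1 + c) / (rr + e + c) = (1 + 0.379) / (0.06 + 0.093 + 0.379) ≈ 2.5921.
So M = m × MB = 2.5921 × 9.151 ≈ 23.7203 billion.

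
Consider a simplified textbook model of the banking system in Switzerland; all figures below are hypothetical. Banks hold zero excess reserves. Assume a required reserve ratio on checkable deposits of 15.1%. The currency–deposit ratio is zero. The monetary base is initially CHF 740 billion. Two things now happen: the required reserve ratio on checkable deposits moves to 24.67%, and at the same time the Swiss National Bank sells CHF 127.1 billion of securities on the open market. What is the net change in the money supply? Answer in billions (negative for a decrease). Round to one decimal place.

-2416.3 billion

Before: m₁ = 1 / (0.151) ≈ 6.62252, MB₁ = 740, so M₁ = 6.62252 × 740 = 4900.6648 billion.
After: m₂ = 1 / (0.2467) ≈ 4.05351, MB₂ = 740 − 127.1 = 612.9, so M₂ = 4.05351 × 612.9 ≈ 2484.3963 billion.
ΔM = M₂ − M₁ = 2484.3963 − 4900.6648 = -2416.2685 billion.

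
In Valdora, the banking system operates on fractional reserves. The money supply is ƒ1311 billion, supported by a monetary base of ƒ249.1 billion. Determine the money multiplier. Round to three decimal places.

The money multiplier is m = M / MB = 1311 / 249.1 ≈ 5.26295.

5.263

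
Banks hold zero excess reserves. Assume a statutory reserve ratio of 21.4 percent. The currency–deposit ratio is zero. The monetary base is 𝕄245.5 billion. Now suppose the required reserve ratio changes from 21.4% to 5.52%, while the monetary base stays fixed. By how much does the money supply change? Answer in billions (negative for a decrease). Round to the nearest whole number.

𝕄3300 billion

Initially m₁ = 1 / (0.214) ≈ 4.6729, so M₁ = 4.6729 × 245.5 ≈ 1147.197 billion.
After the change m₂ = 1 / (0.0552) ≈ 18.1159, so M₂ = 18.1159 × 245.5 ≈ 4447.4534 billion.
ΔM = M₂ − M₁ = 4447.4534 − 1147.197 = 3300.2564 billion.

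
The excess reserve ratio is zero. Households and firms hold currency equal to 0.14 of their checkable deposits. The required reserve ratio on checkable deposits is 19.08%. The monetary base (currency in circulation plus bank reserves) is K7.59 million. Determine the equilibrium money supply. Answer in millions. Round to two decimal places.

The money multiplier is m = (1 + c) / (rr + c) = (1 + 0.14) / (0.1908 + 0.14) ≈ 3.4462.
So M = m × MB = 3.4462 × 7.59 ≈ 26.1567 million.

K26.16 million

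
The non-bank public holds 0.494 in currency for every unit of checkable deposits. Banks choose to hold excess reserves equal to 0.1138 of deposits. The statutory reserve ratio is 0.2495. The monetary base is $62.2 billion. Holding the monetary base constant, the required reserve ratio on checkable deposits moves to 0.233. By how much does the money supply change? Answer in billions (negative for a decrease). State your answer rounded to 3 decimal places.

Initially m₁ = (1 + 0.494) / (0.2495 + 0.1138 + 0.494) ≈ 1.742681, so M₁ = 1.742681 × 62.2 ≈ 108.3948 billion.
After the change m₂ = (1 + 0.494) / (0.233 + 0.1138 + 0.494) ≈ 1.776879, so M₂ = 1.776879 × 62.2 ≈ 110.5219 billion.
ΔM = M₂ − M₁ = 110.5219 − 108.3948 = 2.1271 billion.

$2.127 billion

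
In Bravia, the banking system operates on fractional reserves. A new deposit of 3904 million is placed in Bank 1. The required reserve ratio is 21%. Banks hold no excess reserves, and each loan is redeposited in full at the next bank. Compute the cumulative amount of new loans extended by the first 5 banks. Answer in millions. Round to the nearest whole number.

Bank i lends (1 − rr)^i of the original deposit: Bank 1 lends 3904·0.7900 = 3084.1600, Bank 2 lends 3904·0.7900² = 2436.4864, and so on.
Summing a geometric series: total = 3904·[0.7900·(1 − 0.7900^5) / (1 − 0.7900)] ≈ 10167.3646 million.

10167 million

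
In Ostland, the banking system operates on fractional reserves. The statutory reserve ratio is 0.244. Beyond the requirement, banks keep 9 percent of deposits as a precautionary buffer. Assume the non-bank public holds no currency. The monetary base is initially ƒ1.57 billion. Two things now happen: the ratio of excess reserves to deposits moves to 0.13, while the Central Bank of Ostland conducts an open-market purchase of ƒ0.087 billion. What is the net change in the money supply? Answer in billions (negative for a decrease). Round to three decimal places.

Before: m₁ = 1 / (0.244 + 0.09) ≈ 2.99401, MB₁ = 1.57, so M₁ = 2.99401 × 1.57 ≈ 4.7006 billion.
After: m₂ = 1 / (0.244 + 0.13) ≈ 2.67380, MB₂ = 1.57 + 0.087 = 1.657, so M₂ = 2.67380 × 1.657 ≈ 4.4305 billion.
ΔM = M₂ − M₁ = 4.4305 − 4.7006 = -0.2701 billion.

-0.270 billion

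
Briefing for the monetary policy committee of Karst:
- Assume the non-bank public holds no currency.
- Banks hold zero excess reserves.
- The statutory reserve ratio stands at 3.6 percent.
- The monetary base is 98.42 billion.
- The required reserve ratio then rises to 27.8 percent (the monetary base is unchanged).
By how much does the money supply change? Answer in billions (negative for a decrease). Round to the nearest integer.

-2380 billion

Initially m₁ = 1 / (0.036) ≈ 27.7778, so M₁ = 27.7778 × 98.42 ≈ 2733.8911 billion.
After the change m₂ = 1 / (0.278) ≈ 3.5971, so M₂ = 3.5971 × 98.42 ≈ 354.0266 billion.
ΔM = M₂ − M₁ = 354.0266 − 2733.8911 = -2379.8645 billion.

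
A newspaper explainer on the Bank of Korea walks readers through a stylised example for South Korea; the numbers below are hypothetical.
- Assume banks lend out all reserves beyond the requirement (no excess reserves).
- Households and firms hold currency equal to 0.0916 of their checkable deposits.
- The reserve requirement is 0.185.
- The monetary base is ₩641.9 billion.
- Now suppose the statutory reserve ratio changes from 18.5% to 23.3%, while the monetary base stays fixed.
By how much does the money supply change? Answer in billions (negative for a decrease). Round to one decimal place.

Initially m₁ = (1 + 0.0916) / (0.185 + 0.0916) ≈ 3.94649, so M₁ = 3.94649 × 641.9 ≈ 2533.2519 billion.
After the change m₂ = (1 + 0.0916) / (0.233 + 0.0916) ≈ 3.36291, so M₂ = 3.36291 × 641.9 ≈ 2158.6519 billion.
ΔM = M₂ − M₁ = 2158.6519 − 2533.2519 = -374.6 billion.

-374.6 billion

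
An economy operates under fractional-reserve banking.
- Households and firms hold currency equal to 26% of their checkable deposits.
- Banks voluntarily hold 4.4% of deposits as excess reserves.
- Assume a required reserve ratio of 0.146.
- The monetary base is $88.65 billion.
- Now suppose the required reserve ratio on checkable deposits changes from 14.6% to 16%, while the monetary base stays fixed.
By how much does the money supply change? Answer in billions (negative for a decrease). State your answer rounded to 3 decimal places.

Initially m₁ = (1 + 0.26) / (0.146 + 0.044 + 0.26) = 2.8, so M₁ = 2.8 × 88.65 = 248.22 billion.
After the change m₂ = (1 + 0.26) / (0.16 + 0.044 + 0.26) ≈ 2.715517, so M₂ = 2.715517 × 88.65 ≈ 240.7306 billion.
ΔM = M₂ − M₁ = 240.7306 − 248.22 = -7.4894 billion.

-7.489 billion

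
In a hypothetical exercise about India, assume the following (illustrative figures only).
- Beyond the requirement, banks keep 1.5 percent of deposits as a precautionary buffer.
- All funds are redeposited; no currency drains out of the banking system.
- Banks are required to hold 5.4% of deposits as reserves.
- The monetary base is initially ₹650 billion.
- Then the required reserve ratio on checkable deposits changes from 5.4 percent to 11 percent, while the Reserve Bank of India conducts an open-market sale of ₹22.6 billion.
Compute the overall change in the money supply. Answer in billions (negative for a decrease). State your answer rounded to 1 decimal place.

-4401.1 billion

Before: m₁ = 1 / (0.054 + 0.015) ≈ 14.49275, MB₁ = 650, so M₁ = 14.49275 × 650 = 9420.2875 billion.
After: m₂ = 1 / (0.11 + 0.015) = 8, MB₂ = 650 − 22.6 = 627.4, so M₂ = 8 × 627.4 = 5019.2 billion.
ΔM = M₂ − M₁ = 5019.2 − 9420.2875 = -4401.0875 billion.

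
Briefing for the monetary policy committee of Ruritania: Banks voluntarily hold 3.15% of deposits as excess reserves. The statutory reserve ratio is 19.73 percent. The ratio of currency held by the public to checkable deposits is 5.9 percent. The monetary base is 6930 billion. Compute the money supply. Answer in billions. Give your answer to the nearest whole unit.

The money multiplier is m = (1 + c) / (rr + e + c) = (1 + 0.059) / (0.1973 + 0.0315 + 0.059) ≈ 3.67964.
So M = m × MB = 3.67964 × 6930 = 25499.9052 billion.

25500 billion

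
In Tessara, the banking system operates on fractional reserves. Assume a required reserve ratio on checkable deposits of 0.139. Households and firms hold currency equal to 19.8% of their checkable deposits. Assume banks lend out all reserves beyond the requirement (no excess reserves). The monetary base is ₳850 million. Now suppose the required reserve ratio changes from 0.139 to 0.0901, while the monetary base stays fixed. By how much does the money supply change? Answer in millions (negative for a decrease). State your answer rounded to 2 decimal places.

Initially m₁ = (1 + 0.198) / (0.139 + 0.198) ≈ 3.554896, so M₁ = 3.554896 × 850 = 3021.6616 million.
After the change m₂ = (1 + 0.198) / (0.0901 + 0.198) ≈ 4.158278, so M₂ = 4.158278 × 850 = 3534.5363 million.
ΔM = M₂ − M₁ = 3534.5363 − 3021.6616 = 512.8747 million.

₳512.87 million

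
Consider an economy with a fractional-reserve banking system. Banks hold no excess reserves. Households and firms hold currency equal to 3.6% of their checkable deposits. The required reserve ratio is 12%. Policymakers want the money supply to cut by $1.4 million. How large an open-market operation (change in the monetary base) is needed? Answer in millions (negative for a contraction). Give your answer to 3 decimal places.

The money multiplier is m = (1 + c) / (rr + c) = (1 + 0.036) / (0.12 + 0.036) ≈ 6.64103.
ΔMB = ΔM / m = (−1.4) / 6.64103 ≈ -0.2108 million.

-0.211 million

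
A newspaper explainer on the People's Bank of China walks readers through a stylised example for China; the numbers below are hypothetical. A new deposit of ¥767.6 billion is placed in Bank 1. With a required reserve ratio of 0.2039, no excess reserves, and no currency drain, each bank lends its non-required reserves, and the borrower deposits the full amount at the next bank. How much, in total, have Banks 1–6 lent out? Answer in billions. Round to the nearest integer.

Bank i lends (1 − rr)^i of the original deposit: Bank 1 lends 767.6·0.7961 ≈ 611.0864, Bank 2 lends 767.6·0.7961² ≈ 486.4859, and so on.
Summing a geometric series: total = 767.6·[0.7961·(1 − 0.7961^6) / (1 − 0.7961)] ≈ 2234.0492 billion.

¥2234 billion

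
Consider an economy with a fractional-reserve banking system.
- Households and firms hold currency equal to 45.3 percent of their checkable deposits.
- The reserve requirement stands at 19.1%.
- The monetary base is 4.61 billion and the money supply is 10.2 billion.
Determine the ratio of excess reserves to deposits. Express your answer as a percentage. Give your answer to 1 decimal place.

Using m = M/MB = 10.2/4.61 ≈ 2.212581. Since m = (1 + c)/(c + rr + e), the denominator satisfies c + rr + e = (1 + c)/m = (1 + 0.453) / 2.212581 ≈ 0.656699.
With c = 0.453 and rr = 0.191, the ratio of excess reserves to deposits is 0.656699 − 0.453 − 0.191 = 0.012699.

1.3%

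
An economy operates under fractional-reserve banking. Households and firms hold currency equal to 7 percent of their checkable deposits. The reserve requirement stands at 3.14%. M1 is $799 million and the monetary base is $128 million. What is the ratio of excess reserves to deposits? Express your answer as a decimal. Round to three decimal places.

0.070

Using m = M/MB = 799/128 ≈ 6.242188. Since m = (1 + c)/(c + rr + e), the denominator satisfies c + rr + e = (1 + c)/m = (1 + 0.07) / 6.242188 ≈ 0.171414.
With c = 0.07 and rr = 0.0314, the ratio of excess reserves to deposits is 0.171414 − 0.07 − 0.0314 = 0.070014.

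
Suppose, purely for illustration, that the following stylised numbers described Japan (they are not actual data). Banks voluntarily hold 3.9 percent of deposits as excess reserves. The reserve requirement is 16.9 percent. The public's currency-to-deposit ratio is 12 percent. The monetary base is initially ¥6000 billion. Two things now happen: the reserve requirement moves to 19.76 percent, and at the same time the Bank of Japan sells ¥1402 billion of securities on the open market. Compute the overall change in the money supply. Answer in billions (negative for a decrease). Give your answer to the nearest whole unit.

Before: m₁ = (1 + 0.12) / (0.169 + 0.039 + 0.12) ≈ 3.41463, MB₁ = 6000, so M₁ = 3.41463 × 6000 = 20487.78 billion.
After: m₂ = (1 + 0.12) / (0.1976 + 0.039 + 0.12) ≈ 3.14077, MB₂ = 6000 − 1402 = 4598, so M₂ = 3.14077 × 4598 ≈ 14441.2605 billion.
ΔM = M₂ − M₁ = 14441.2605 − 20487.78 = -6046.5195 billion.

-6047 billion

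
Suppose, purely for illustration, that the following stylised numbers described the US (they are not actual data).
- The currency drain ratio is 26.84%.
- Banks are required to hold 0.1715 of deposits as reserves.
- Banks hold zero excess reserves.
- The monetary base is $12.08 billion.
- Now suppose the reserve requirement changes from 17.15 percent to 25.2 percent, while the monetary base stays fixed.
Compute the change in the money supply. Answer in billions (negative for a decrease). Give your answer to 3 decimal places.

Initially m₁ = (1 + 0.2684) / (0.1715 + 0.2684) ≈ 2.883383, so M₁ = 2.883383 × 12.08 ≈ 34.8313 billion.
After the change m₂ = (1 + 0.2684) / (0.252 + 0.2684) ≈ 2.437356, so M₂ = 2.437356 × 12.08 ≈ 29.4433 billion.
ΔM = M₂ − M₁ = 29.4433 − 34.8313 = -5.388 billion.

-5.388 billion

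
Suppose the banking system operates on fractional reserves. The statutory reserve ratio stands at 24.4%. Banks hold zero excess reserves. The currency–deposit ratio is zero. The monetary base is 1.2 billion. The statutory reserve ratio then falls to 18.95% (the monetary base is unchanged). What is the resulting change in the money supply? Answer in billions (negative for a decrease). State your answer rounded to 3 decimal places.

1.414 billion

Initially m₁ = 1 / (0.244) ≈ 4.09836, so M₁ = 4.09836 × 1.2 ≈ 4.918 billion.
After the change m₂ = 1 / (0.1895) ≈ 5.27704, so M₂ = 5.27704 × 1.2 ≈ 6.3324 billion.
ΔM = M₂ − M₁ = 6.3324 − 4.918 = 1.4144 billion.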